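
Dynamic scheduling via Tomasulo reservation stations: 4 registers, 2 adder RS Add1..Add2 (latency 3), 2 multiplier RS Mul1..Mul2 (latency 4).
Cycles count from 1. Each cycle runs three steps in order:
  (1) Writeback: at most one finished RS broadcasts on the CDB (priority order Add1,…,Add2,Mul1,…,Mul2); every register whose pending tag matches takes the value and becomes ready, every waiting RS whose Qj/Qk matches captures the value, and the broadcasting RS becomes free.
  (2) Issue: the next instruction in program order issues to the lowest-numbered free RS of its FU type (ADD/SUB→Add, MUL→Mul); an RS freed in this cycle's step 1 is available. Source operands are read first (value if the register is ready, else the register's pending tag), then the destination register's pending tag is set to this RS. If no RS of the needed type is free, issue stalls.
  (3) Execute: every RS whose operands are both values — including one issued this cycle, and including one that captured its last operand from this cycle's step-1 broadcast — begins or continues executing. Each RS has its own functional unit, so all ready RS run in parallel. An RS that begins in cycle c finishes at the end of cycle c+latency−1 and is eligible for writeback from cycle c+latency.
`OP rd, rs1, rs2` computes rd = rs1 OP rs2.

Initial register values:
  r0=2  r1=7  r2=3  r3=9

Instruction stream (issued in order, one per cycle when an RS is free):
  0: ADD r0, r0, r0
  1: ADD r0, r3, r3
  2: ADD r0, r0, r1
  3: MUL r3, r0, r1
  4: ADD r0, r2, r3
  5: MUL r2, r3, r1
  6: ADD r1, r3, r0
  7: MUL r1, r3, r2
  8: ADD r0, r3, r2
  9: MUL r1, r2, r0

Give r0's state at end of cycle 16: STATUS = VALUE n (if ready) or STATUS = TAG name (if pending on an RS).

cycle 1: issue ADD r0<-Add1 // r0:Add1,r1:7,r2:3,r3:9
cycle 2: issue ADD r0<-Add2 // r0:Add2,r1:7,r2:3,r3:9
cycle 3: stall // r0:Add2,r1:7,r2:3,r3:9
cycle 4: CDB Add1=4; issue ADD r0<-Add1 // r0:Add1,r1:7,r2:3,r3:9
cycle 5: CDB Add2=18; issue MUL r3<-Mul1 // r0:Add1,r1:7,r2:3,r3:Mul1
cycle 6: issue ADD r0<-Add2 // r0:Add2,r1:7,r2:3,r3:Mul1
cycle 7: issue MUL r2<-Mul2 // r0:Add2,r1:7,r2:Mul2,r3:Mul1
cycle 8: CDB Add1=25; issue ADD r1<-Add1 // r0:Add2,r1:Add1,r2:Mul2,r3:Mul1
cycle 9: stall // r0:Add2,r1:Add1,r2:Mul2,r3:Mul1
cycle 10: stall // r0:Add2,r1:Add1,r2:Mul2,r3:Mul1
cycle 11: stall // r0:Add2,r1:Add1,r2:Mul2,r3:Mul1
cycle 12: CDB Mul1=175; issue MUL r1<-Mul1 // r0:Add2,r1:Mul1,r2:Mul2,r3:175
cycle 13: stall // r0:Add2,r1:Mul1,r2:Mul2,r3:175
cycle 14: stall // r0:Add2,r1:Mul1,r2:Mul2,r3:175
cycle 15: CDB Add2=178; issue ADD r0<-Add2 // r0:Add2,r1:Mul1,r2:Mul2,r3:175
cycle 16: CDB Mul2=1225; issue MUL r1<-Mul2 // r0:Add2,r1:Mul2,r2:1225,r3:175

STATUS = TAG Add2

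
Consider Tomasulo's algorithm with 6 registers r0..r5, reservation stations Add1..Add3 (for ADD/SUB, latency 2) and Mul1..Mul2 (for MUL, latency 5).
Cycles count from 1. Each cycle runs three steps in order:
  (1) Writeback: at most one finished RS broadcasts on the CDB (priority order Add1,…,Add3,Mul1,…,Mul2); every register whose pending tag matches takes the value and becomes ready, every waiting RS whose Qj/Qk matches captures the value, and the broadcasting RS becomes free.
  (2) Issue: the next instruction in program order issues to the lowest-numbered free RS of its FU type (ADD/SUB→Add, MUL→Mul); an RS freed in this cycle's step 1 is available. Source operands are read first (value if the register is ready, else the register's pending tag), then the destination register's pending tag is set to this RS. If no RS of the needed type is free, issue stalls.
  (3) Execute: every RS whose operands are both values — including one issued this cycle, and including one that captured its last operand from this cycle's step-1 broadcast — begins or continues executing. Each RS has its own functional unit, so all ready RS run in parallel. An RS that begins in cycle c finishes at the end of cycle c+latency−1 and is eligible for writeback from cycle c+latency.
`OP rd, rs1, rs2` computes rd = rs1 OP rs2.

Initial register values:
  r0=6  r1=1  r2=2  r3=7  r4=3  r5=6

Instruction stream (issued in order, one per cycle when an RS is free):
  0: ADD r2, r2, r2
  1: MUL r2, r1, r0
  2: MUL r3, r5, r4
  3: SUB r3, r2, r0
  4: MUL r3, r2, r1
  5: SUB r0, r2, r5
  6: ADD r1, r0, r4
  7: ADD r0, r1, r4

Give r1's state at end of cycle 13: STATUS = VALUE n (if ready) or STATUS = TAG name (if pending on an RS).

STATUS = VALUE 3

  c1: issue ADD r2<-Add1  regs: r0:6,r1:1,r2:Add1,r3:7,r4:3,r5:6
  c2: issue MUL r2<-Mul1  regs: r0:6,r1:1,r2:Mul1,r3:7,r4:3,r5:6
  c3: CDB Add1=4; issue MUL r3<-Mul2  regs: r0:6,r1:1,r2:Mul1,r3:Mul2,r4:3,r5:6
  c4: issue SUB r3<-Add1  regs: r0:6,r1:1,r2:Mul1,r3:Add1,r4:3,r5:6
  c5: stall  regs: r0:6,r1:1,r2:Mul1,r3:Add1,r4:3,r5:6
  c6: stall  regs: r0:6,r1:1,r2:Mul1,r3:Add1,r4:3,r5:6
  c7: CDB Mul1=6; issue MUL r3<-Mul1  regs: r0:6,r1:1,r2:6,r3:Mul1,r4:3,r5:6
  c8: CDB Mul2=18; issue SUB r0<-Add2  regs: r0:Add2,r1:1,r2:6,r3:Mul1,r4:3,r5:6
  c9: CDB Add1=0; issue ADD r1<-Add1  regs: r0:Add2,r1:Add1,r2:6,r3:Mul1,r4:3,r5:6
  c10: CDB Add2=0; issue ADD r0<-Add2  regs: r0:Add2,r1:Add1,r2:6,r3:Mul1,r4:3,r5:6
  c11: -  regs: r0:Add2,r1:Add1,r2:6,r3:Mul1,r4:3,r5:6
  c12: CDB Add1=3  regs: r0:Add2,r1:3,r2:6,r3:Mul1,r4:3,r5:6
  c13: CDB Mul1=6  regs: r0:Add2,r1:3,r2:6,r3:6,r4:3,r5:6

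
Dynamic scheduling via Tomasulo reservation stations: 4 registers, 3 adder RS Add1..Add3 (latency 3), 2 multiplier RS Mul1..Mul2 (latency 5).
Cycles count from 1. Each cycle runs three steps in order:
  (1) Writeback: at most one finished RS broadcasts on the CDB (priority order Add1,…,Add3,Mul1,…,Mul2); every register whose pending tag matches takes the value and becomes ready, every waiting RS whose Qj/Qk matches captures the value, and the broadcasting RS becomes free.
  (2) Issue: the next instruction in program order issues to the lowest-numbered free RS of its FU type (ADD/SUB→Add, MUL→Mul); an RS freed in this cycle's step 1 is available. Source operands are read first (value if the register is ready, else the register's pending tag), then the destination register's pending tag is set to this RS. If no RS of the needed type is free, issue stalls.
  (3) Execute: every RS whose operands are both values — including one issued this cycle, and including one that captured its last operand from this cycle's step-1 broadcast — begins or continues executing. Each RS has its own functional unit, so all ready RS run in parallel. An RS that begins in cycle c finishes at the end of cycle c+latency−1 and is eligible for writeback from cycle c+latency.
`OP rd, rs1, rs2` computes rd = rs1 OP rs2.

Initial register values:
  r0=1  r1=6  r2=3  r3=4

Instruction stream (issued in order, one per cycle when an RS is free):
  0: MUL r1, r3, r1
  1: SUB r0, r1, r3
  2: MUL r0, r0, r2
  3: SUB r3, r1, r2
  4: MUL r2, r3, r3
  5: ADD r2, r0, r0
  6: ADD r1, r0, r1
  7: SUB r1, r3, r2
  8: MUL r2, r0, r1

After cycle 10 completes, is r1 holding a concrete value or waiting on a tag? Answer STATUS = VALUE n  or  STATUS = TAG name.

  c1: issue MUL r1<-Mul1  regs: r0:1,r1:Mul1,r2:3,r3:4
  c2: issue SUB r0<-Add1  regs: r0:Add1,r1:Mul1,r2:3,r3:4
  c3: issue MUL r0<-Mul2  regs: r0:Mul2,r1:Mul1,r2:3,r3:4
  c4: issue SUB r3<-Add2  regs: r0:Mul2,r1:Mul1,r2:3,r3:Add2
  c5: stall  regs: r0:Mul2,r1:Mul1,r2:3,r3:Add2
  c6: CDB Mul1=24; issue MUL r2<-Mul1  regs: r0:Mul2,r1:24,r2:Mul1,r3:Add2
  c7: issue ADD r2<-Add3  regs: r0:Mul2,r1:24,r2:Add3,r3:Add2
  c8: stall  regs: r0:Mul2,r1:24,r2:Add3,r3:Add2
  c9: CDB Add1=20; issue ADD r1<-Add1  regs: r0:Mul2,r1:Add1,r2:Add3,r3:Add2
  c10: CDB Add2=21; issue SUB r1<-Add2  regs: r0:Mul2,r1:Add2,r2:Add3,r3:21

STATUS = TAG Add2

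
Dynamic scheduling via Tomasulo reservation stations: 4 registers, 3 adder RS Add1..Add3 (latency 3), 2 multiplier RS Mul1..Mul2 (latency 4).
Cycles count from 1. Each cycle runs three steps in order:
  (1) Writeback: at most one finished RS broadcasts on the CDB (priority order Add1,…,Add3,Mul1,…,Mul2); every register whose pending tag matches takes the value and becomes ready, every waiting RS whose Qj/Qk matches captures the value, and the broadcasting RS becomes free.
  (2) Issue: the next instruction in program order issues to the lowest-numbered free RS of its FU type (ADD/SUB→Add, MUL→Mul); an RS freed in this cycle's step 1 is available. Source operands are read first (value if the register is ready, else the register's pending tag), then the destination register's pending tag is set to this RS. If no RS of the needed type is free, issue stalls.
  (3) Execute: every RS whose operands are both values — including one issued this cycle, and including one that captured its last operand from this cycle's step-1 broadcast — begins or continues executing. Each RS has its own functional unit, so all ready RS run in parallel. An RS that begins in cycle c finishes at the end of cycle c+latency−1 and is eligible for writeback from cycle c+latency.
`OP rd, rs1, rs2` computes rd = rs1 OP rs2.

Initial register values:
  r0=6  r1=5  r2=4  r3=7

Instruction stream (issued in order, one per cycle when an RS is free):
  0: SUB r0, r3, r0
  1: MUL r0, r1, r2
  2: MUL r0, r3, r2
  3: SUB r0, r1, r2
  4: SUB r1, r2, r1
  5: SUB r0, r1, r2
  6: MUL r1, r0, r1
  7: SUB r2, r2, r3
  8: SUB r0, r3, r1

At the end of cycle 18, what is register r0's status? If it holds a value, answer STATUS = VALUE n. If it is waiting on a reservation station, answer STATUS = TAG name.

STATUS = TAG Add2

cycle 1: issue SUB r0<-Add1 // r0:Add1,r1:5,r2:4,r3:7
cycle 2: issue MUL r0<-Mul1 // r0:Mul1,r1:5,r2:4,r3:7
cycle 3: issue MUL r0<-Mul2 // r0:Mul2,r1:5,r2:4,r3:7
cycle 4: CDB Add1=1; issue SUB r0<-Add1 // r0:Add1,r1:5,r2:4,r3:7
cycle 5: issue SUB r1<-Add2 // r0:Add1,r1:Add2,r2:4,r3:7
cycle 6: CDB Mul1=20; issue SUB r0<-Add3 // r0:Add3,r1:Add2,r2:4,r3:7
cycle 7: CDB Add1=1; issue MUL r1<-Mul1 // r0:Add3,r1:Mul1,r2:4,r3:7
cycle 8: CDB Add2=-1; issue SUB r2<-Add1 // r0:Add3,r1:Mul1,r2:Add1,r3:7
cycle 9: CDB Mul2=28; issue SUB r0<-Add2 // r0:Add2,r1:Mul1,r2:Add1,r3:7
cycle 10: - // r0:Add2,r1:Mul1,r2:Add1,r3:7
cycle 11: CDB Add1=-3 // r0:Add2,r1:Mul1,r2:-3,r3:7
cycle 12: CDB Add3=-5 // r0:Add2,r1:Mul1,r2:-3,r3:7
cycle 13: - // r0:Add2,r1:Mul1,r2:-3,r3:7
cycle 14: - // r0:Add2,r1:Mul1,r2:-3,r3:7
cycle 15: - // r0:Add2,r1:Mul1,r2:-3,r3:7
cycle 16: CDB Mul1=5 // r0:Add2,r1:5,r2:-3,r3:7
cycle 17: - // r0:Add2,r1:5,r2:-3,r3:7
cycle 18: - // r0:Add2,r1:5,r2:-3,r3:7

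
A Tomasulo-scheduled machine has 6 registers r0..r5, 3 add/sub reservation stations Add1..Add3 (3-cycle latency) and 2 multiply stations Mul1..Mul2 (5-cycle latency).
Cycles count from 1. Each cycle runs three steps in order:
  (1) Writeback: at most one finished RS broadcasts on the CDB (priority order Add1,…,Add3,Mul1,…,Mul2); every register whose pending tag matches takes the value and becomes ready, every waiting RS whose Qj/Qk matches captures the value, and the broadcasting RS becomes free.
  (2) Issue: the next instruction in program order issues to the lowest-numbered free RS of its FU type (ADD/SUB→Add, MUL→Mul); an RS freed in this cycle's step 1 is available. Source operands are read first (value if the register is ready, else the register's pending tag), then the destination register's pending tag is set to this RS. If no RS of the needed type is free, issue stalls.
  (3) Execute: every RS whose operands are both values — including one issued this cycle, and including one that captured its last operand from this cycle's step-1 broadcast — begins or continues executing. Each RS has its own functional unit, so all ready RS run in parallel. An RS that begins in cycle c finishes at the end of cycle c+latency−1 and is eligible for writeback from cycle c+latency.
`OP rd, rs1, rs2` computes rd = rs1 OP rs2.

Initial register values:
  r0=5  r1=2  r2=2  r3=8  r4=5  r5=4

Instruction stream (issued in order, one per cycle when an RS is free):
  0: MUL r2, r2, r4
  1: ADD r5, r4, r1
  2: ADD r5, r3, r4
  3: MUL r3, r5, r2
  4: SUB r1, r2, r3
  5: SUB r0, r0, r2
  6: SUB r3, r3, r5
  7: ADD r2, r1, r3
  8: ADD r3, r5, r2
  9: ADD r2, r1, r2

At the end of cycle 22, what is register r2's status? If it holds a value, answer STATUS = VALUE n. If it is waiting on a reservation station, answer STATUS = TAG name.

cycle 1: issue MUL r2<-Mul1 // r0:5,r1:2,r2:Mul1,r3:8,r4:5,r5:4
cycle 2: issue ADD r5<-Add1 // r0:5,r1:2,r2:Mul1,r3:8,r4:5,r5:Add1
cycle 3: issue ADD r5<-Add2 // r0:5,r1:2,r2:Mul1,r3:8,r4:5,r5:Add2
cycle 4: issue MUL r3<-Mul2 // r0:5,r1:2,r2:Mul1,r3:Mul2,r4:5,r5:Add2
cycle 5: CDB Add1=7; issue SUB r1<-Add1 // r0:5,r1:Add1,r2:Mul1,r3:Mul2,r4:5,r5:Add2
cycle 6: CDB Add2=13; issue SUB r0<-Add2 // r0:Add2,r1:Add1,r2:Mul1,r3:Mul2,r4:5,r5:13
cycle 7: CDB Mul1=10; issue SUB r3<-Add3 // r0:Add2,r1:Add1,r2:10,r3:Add3,r4:5,r5:13
cycle 8: stall // r0:Add2,r1:Add1,r2:10,r3:Add3,r4:5,r5:13
cycle 9: stall // r0:Add2,r1:Add1,r2:10,r3:Add3,r4:5,r5:13
cycle 10: CDB Add2=-5; issue ADD r2<-Add2 // r0:-5,r1:Add1,r2:Add2,r3:Add3,r4:5,r5:13
cycle 11: stall // r0:-5,r1:Add1,r2:Add2,r3:Add3,r4:5,r5:13
cycle 12: CDB Mul2=130; stall // r0:-5,r1:Add1,r2:Add2,r3:Add3,r4:5,r5:13
cycle 13: stall // r0:-5,r1:Add1,r2:Add2,r3:Add3,r4:5,r5:13
cycle 14: stall // r0:-5,r1:Add1,r2:Add2,r3:Add3,r4:5,r5:13
cycle 15: CDB Add1=-120; issue ADD r3<-Add1 // r0:-5,r1:-120,r2:Add2,r3:Add1,r4:5,r5:13
cycle 16: CDB Add3=117; issue ADD r2<-Add3 // r0:-5,r1:-120,r2:Add3,r3:Add1,r4:5,r5:13
cycle 17: - // r0:-5,r1:-120,r2:Add3,r3:Add1,r4:5,r5:13
cycle 18: - // r0:-5,r1:-120,r2:Add3,r3:Add1,r4:5,r5:13
cycle 19: CDB Add2=-3 // r0:-5,r1:-120,r2:Add3,r3:Add1,r4:5,r5:13
cycle 20: - // r0:-5,r1:-120,r2:Add3,r3:Add1,r4:5,r5:13
cycle 21: - // r0:-5,r1:-120,r2:Add3,r3:Add1,r4:5,r5:13
cycle 22: CDB Add1=10 // r0:-5,r1:-120,r2:Add3,r3:10,r4:5,r5:13

STATUS = TAG Add3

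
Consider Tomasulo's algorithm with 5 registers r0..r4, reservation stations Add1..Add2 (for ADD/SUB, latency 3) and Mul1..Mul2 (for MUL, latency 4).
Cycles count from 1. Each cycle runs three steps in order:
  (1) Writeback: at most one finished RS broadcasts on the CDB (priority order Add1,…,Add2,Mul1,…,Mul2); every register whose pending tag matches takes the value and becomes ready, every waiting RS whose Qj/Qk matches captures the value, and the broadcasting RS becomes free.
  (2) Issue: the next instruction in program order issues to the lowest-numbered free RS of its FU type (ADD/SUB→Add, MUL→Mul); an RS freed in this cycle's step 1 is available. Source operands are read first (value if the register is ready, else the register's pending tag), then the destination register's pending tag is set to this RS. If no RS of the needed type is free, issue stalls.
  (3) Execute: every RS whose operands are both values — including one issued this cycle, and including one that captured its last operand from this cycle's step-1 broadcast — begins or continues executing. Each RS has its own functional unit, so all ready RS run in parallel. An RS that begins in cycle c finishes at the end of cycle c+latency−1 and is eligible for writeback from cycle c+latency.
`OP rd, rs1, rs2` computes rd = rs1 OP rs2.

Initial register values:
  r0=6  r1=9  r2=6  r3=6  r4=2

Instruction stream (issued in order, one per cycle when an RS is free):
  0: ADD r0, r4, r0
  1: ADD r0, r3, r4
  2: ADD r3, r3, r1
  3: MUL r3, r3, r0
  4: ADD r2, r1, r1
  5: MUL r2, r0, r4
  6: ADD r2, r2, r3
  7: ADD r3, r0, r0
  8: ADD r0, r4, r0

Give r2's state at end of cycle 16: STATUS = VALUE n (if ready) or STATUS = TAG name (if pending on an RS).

STATUS = VALUE 136

  c1: issue ADD r0<-Add1  regs: r0:Add1,r1:9,r2:6,r3:6,r4:2
  c2: issue ADD r0<-Add2  regs: r0:Add2,r1:9,r2:6,r3:6,r4:2
  c3: stall  regs: r0:Add2,r1:9,r2:6,r3:6,r4:2
  c4: CDB Add1=8; issue ADD r3<-Add1  regs: r0:Add2,r1:9,r2:6,r3:Add1,r4:2
  c5: CDB Add2=8; issue MUL r3<-Mul1  regs: r0:8,r1:9,r2:6,r3:Mul1,r4:2
  c6: issue ADD r2<-Add2  regs: r0:8,r1:9,r2:Add2,r3:Mul1,r4:2
  c7: CDB Add1=15; issue MUL r2<-Mul2  regs: r0:8,r1:9,r2:Mul2,r3:Mul1,r4:2
  c8: issue ADD r2<-Add1  regs: r0:8,r1:9,r2:Add1,r3:Mul1,r4:2
  c9: CDB Add2=18; issue ADD r3<-Add2  regs: r0:8,r1:9,r2:Add1,r3:Add2,r4:2
  c10: stall  regs: r0:8,r1:9,r2:Add1,r3:Add2,r4:2
  c11: CDB Mul1=120; stall  regs: r0:8,r1:9,r2:Add1,r3:Add2,r4:2
  c12: CDB Add2=16; issue ADD r0<-Add2  regs: r0:Add2,r1:9,r2:Add1,r3:16,r4:2
  c13: CDB Mul2=16  regs: r0:Add2,r1:9,r2:Add1,r3:16,r4:2
  c14: -  regs: r0:Add2,r1:9,r2:Add1,r3:16,r4:2
  c15: CDB Add2=10  regs: r0:10,r1:9,r2:Add1,r3:16,r4:2
  c16: CDB Add1=136  regs: r0:10,r1:9,r2:136,r3:16,r4:2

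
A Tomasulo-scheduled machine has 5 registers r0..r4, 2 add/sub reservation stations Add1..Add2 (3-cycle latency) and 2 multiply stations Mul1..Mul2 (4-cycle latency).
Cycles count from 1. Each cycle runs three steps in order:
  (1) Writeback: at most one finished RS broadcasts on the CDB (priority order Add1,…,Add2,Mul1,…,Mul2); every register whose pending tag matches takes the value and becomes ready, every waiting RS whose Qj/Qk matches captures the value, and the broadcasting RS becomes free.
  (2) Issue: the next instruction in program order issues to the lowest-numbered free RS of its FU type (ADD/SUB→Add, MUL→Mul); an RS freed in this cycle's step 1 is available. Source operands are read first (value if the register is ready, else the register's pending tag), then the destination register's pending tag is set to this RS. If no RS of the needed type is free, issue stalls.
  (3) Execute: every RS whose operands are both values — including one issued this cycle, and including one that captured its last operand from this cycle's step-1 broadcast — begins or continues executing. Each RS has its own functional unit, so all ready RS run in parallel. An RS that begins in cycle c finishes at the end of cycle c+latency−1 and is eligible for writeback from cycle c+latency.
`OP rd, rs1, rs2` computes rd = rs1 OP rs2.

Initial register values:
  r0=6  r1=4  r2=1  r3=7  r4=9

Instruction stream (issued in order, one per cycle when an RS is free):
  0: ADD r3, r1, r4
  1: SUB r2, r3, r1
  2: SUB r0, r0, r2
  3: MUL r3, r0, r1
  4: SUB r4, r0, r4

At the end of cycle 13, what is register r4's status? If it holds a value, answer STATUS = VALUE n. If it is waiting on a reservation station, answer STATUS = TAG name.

STATUS = VALUE -12

c1: issue ADD r3<-Add1 | r0:6,r1:4,r2:1,r3:Add1,r4:9
c2: issue SUB r2<-Add2 | r0:6,r1:4,r2:Add2,r3:Add1,r4:9
c3: stall | r0:6,r1:4,r2:Add2,r3:Add1,r4:9
c4: CDB Add1=13; issue SUB r0<-Add1 | r0:Add1,r1:4,r2:Add2,r3:13,r4:9
c5: issue MUL r3<-Mul1 | r0:Add1,r1:4,r2:Add2,r3:Mul1,r4:9
c6: stall | r0:Add1,r1:4,r2:Add2,r3:Mul1,r4:9
c7: CDB Add2=9; issue SUB r4<-Add2 | r0:Add1,r1:4,r2:9,r3:Mul1,r4:Add2
c8: - | r0:Add1,r1:4,r2:9,r3:Mul1,r4:Add2
c9: - | r0:Add1,r1:4,r2:9,r3:Mul1,r4:Add2
c10: CDB Add1=-3 | r0:-3,r1:4,r2:9,r3:Mul1,r4:Add2
c11: - | r0:-3,r1:4,r2:9,r3:Mul1,r4:Add2
c12: - | r0:-3,r1:4,r2:9,r3:Mul1,r4:Add2
c13: CDB Add2=-12 | r0:-3,r1:4,r2:9,r3:Mul1,r4:-12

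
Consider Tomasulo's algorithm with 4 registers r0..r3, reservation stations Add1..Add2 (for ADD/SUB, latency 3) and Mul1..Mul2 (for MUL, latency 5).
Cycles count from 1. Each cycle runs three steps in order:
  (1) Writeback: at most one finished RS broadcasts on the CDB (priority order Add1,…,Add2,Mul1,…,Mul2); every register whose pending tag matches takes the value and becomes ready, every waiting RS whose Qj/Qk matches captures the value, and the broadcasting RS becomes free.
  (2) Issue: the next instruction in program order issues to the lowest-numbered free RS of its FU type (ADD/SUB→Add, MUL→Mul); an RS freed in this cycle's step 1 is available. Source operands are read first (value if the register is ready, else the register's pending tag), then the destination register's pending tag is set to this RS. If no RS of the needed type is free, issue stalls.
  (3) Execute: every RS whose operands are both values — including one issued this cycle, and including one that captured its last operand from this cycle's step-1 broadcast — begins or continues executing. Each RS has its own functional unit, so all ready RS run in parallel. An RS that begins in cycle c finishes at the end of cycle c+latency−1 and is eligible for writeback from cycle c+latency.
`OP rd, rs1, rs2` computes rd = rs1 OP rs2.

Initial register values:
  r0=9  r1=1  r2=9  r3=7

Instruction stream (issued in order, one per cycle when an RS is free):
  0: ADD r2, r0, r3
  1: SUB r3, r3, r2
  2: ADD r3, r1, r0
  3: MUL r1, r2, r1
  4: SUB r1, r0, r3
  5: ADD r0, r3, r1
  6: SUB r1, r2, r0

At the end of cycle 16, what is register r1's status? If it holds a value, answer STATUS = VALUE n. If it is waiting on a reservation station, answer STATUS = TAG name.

STATUS = VALUE 7

  c1: issue ADD r2<-Add1  regs: r0:9,r1:1,r2:Add1,r3:7
  c2: issue SUB r3<-Add2  regs: r0:9,r1:1,r2:Add1,r3:Add2
  c3: stall  regs: r0:9,r1:1,r2:Add1,r3:Add2
  c4: CDB Add1=16; issue ADD r3<-Add1  regs: r0:9,r1:1,r2:16,r3:Add1
  c5: issue MUL r1<-Mul1  regs: r0:9,r1:Mul1,r2:16,r3:Add1
  c6: stall  regs: r0:9,r1:Mul1,r2:16,r3:Add1
  c7: CDB Add1=10; issue SUB r1<-Add1  regs: r0:9,r1:Add1,r2:16,r3:10
  c8: CDB Add2=-9; issue ADD r0<-Add2  regs: r0:Add2,r1:Add1,r2:16,r3:10
  c9: stall  regs: r0:Add2,r1:Add1,r2:16,r3:10
  c10: CDB Add1=-1; issue SUB r1<-Add1  regs: r0:Add2,r1:Add1,r2:16,r3:10
  c11: CDB Mul1=16  regs: r0:Add2,r1:Add1,r2:16,r3:10
  c12: -  regs: r0:Add2,r1:Add1,r2:16,r3:10
  c13: CDB Add2=9  regs: r0:9,r1:Add1,r2:16,r3:10
  c14: -  regs: r0:9,r1:Add1,r2:16,r3:10
  c15: -  regs: r0:9,r1:Add1,r2:16,r3:10
  c16: CDB Add1=7  regs: r0:9,r1:7,r2:16,r3:10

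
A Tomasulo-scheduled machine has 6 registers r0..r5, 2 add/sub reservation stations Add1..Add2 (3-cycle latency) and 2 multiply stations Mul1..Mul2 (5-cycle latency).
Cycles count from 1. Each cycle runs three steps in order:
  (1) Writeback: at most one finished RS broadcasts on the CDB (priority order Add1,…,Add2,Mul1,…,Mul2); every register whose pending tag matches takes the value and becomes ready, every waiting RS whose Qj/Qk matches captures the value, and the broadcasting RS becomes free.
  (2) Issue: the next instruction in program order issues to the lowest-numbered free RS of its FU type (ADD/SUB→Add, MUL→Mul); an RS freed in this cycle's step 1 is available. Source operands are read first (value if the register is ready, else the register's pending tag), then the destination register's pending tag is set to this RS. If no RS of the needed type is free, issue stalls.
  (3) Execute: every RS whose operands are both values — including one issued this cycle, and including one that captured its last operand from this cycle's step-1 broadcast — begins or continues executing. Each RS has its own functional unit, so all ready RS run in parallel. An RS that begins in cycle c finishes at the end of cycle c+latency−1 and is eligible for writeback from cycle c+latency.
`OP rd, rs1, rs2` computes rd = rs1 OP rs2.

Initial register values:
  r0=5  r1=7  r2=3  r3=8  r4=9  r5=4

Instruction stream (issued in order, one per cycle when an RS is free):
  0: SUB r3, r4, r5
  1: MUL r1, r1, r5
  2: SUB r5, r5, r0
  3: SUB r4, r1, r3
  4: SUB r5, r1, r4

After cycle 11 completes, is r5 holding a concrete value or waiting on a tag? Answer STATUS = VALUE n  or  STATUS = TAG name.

STATUS = TAG Add2

  c1: issue SUB r3<-Add1  regs: r0:5,r1:7,r2:3,r3:Add1,r4:9,r5:4
  c2: issue MUL r1<-Mul1  regs: r0:5,r1:Mul1,r2:3,r3:Add1,r4:9,r5:4
  c3: issue SUB r5<-Add2  regs: r0:5,r1:Mul1,r2:3,r3:Add1,r4:9,r5:Add2
  c4: CDB Add1=5; issue SUB r4<-Add1  regs: r0:5,r1:Mul1,r2:3,r3:5,r4:Add1,r5:Add2
  c5: stall  regs: r0:5,r1:Mul1,r2:3,r3:5,r4:Add1,r5:Add2
  c6: CDB Add2=-1; issue SUB r5<-Add2  regs: r0:5,r1:Mul1,r2:3,r3:5,r4:Add1,r5:Add2
  c7: CDB Mul1=28  regs: r0:5,r1:28,r2:3,r3:5,r4:Add1,r5:Add2
  c8: -  regs: r0:5,r1:28,r2:3,r3:5,r4:Add1,r5:Add2
  c9: -  regs: r0:5,r1:28,r2:3,r3:5,r4:Add1,r5:Add2
  c10: CDB Add1=23  regs: r0:5,r1:28,r2:3,r3:5,r4:23,r5:Add2
  c11: -  regs: r0:5,r1:28,r2:3,r3:5,r4:23,r5:Add2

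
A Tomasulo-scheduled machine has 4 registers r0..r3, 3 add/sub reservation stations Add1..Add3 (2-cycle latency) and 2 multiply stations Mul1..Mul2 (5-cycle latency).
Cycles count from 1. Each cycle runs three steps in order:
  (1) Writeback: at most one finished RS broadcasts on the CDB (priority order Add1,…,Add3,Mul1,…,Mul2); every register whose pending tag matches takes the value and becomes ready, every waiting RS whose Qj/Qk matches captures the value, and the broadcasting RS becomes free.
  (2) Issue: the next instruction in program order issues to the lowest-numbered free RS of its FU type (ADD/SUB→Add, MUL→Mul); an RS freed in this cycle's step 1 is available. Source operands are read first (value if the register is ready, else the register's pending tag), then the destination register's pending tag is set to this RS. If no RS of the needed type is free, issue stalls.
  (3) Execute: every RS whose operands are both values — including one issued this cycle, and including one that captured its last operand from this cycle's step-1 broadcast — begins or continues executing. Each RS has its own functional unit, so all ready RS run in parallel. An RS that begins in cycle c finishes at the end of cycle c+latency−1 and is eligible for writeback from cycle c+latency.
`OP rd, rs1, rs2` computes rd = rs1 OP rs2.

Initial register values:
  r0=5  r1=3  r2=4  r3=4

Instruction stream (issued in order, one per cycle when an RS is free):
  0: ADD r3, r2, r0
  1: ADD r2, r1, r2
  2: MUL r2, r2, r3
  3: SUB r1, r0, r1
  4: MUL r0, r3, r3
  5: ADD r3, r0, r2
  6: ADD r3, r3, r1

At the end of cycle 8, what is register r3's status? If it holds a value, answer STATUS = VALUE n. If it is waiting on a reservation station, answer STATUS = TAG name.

STATUS = TAG Add2

c1: issue ADD r3<-Add1 | r0:5,r1:3,r2:4,r3:Add1
c2: issue ADD r2<-Add2 | r0:5,r1:3,r2:Add2,r3:Add1
c3: CDB Add1=9; issue MUL r2<-Mul1 | r0:5,r1:3,r2:Mul1,r3:9
c4: CDB Add2=7; issue SUB r1<-Add1 | r0:5,r1:Add1,r2:Mul1,r3:9
c5: issue MUL r0<-Mul2 | r0:Mul2,r1:Add1,r2:Mul1,r3:9
c6: CDB Add1=2; issue ADD r3<-Add1 | r0:Mul2,r1:2,r2:Mul1,r3:Add1
c7: issue ADD r3<-Add2 | r0:Mul2,r1:2,r2:Mul1,r3:Add2
c8: - | r0:Mul2,r1:2,r2:Mul1,r3:Add2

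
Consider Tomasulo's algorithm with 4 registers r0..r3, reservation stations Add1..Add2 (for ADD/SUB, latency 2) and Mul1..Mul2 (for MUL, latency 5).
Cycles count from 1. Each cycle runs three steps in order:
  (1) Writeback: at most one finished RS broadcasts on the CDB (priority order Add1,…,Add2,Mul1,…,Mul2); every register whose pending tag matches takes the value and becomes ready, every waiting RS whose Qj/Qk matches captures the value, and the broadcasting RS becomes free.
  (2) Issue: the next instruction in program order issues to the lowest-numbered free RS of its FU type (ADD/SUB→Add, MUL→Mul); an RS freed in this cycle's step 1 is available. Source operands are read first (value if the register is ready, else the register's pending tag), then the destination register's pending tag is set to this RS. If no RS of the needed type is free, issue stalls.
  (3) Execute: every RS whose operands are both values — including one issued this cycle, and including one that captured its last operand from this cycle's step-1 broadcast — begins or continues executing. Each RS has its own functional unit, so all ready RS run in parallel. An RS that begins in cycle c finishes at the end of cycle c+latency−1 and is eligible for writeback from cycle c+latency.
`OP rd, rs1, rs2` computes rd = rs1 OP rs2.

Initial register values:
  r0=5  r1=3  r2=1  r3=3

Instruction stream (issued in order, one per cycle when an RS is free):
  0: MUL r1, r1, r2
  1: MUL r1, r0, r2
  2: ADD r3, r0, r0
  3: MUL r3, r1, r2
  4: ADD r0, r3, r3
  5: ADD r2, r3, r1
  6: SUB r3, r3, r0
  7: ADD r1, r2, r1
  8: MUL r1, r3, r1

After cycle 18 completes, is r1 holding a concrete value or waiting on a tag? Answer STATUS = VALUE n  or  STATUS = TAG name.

cycle 1: issue MUL r1<-Mul1 // r0:5,r1:Mul1,r2:1,r3:3
cycle 2: issue MUL r1<-Mul2 // r0:5,r1:Mul2,r2:1,r3:3
cycle 3: issue ADD r3<-Add1 // r0:5,r1:Mul2,r2:1,r3:Add1
cycle 4: stall // r0:5,r1:Mul2,r2:1,r3:Add1
cycle 5: CDB Add1=10; stall // r0:5,r1:Mul2,r2:1,r3:10
cycle 6: CDB Mul1=3; issue MUL r3<-Mul1 // r0:5,r1:Mul2,r2:1,r3:Mul1
cycle 7: CDB Mul2=5; issue ADD r0<-Add1 // r0:Add1,r1:5,r2:1,r3:Mul1
cycle 8: issue ADD r2<-Add2 // r0:Add1,r1:5,r2:Add2,r3:Mul1
cycle 9: stall // r0:Add1,r1:5,r2:Add2,r3:Mul1
cycle 10: stall // r0:Add1,r1:5,r2:Add2,r3:Mul1
cycle 11: stall // r0:Add1,r1:5,r2:Add2,r3:Mul1
cycle 12: CDB Mul1=5; stall // r0:Add1,r1:5,r2:Add2,r3:5
cycle 13: stall // r0:Add1,r1:5,r2:Add2,r3:5
cycle 14: CDB Add1=10; issue SUB r3<-Add1 // r0:10,r1:5,r2:Add2,r3:Add1
cycle 15: CDB Add2=10; issue ADD r1<-Add2 // r0:10,r1:Add2,r2:10,r3:Add1
cycle 16: CDB Add1=-5; issue MUL r1<-Mul1 // r0:10,r1:Mul1,r2:10,r3:-5
cycle 17: CDB Add2=15 // r0:10,r1:Mul1,r2:10,r3:-5
cycle 18: - // r0:10,r1:Mul1,r2:10,r3:-5

STATUS = TAG Mul1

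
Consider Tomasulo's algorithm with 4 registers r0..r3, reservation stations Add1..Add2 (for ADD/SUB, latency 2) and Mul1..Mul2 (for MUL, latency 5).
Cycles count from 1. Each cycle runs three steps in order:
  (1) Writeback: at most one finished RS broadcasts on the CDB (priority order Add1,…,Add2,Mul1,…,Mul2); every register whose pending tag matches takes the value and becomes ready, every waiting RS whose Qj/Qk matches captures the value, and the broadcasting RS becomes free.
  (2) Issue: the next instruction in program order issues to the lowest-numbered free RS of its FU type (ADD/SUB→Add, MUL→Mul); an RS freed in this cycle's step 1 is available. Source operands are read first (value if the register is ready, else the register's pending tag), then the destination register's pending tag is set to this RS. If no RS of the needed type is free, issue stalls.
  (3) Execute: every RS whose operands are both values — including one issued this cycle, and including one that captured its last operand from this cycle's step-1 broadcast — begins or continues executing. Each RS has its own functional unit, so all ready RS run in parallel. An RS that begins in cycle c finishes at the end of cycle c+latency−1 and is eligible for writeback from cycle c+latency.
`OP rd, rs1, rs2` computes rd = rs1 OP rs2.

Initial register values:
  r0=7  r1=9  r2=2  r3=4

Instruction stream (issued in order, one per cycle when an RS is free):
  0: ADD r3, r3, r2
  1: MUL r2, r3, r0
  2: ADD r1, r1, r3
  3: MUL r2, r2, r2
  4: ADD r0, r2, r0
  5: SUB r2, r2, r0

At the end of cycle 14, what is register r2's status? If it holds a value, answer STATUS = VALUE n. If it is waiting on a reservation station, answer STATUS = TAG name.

STATUS = TAG Add2

cycle 1: issue ADD r3<-Add1 // r0:7,r1:9,r2:2,r3:Add1
cycle 2: issue MUL r2<-Mul1 // r0:7,r1:9,r2:Mul1,r3:Add1
cycle 3: CDB Add1=6; issue ADD r1<-Add1 // r0:7,r1:Add1,r2:Mul1,r3:6
cycle 4: issue MUL r2<-Mul2 // r0:7,r1:Add1,r2:Mul2,r3:6
cycle 5: CDB Add1=15; issue ADD r0<-Add1 // r0:Add1,r1:15,r2:Mul2,r3:6
cycle 6: issue SUB r2<-Add2 // r0:Add1,r1:15,r2:Add2,r3:6
cycle 7: - // r0:Add1,r1:15,r2:Add2,r3:6
cycle 8: CDB Mul1=42 // r0:Add1,r1:15,r2:Add2,r3:6
cycle 9: - // r0:Add1,r1:15,r2:Add2,r3:6
cycle 10: - // r0:Add1,r1:15,r2:Add2,r3:6
cycle 11: - // r0:Add1,r1:15,r2:Add2,r3:6
cycle 12: - // r0:Add1,r1:15,r2:Add2,r3:6
cycle 13: CDB Mul2=1764 // r0:Add1,r1:15,r2:Add2,r3:6
cycle 14: - // r0:Add1,r1:15,r2:Add2,r3:6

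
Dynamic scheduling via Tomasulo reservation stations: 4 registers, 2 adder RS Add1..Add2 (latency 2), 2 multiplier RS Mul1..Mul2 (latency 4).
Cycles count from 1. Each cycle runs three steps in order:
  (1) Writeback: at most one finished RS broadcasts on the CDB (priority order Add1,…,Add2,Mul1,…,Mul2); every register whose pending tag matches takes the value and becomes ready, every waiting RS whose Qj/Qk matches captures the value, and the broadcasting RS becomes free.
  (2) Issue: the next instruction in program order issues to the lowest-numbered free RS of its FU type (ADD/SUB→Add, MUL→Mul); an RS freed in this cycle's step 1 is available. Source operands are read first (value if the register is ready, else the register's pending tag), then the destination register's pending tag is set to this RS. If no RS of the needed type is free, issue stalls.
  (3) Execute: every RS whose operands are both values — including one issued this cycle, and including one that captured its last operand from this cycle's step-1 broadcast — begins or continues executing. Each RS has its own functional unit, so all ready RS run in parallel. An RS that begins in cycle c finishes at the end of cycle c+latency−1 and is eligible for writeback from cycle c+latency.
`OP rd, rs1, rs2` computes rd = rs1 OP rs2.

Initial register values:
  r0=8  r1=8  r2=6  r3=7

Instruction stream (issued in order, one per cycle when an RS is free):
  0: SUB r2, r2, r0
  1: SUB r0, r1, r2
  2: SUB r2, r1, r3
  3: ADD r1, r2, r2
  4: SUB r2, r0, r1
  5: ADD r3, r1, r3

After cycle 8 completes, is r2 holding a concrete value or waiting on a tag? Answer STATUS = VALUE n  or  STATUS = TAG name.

STATUS = TAG Add2

c1: issue SUB r2<-Add1 | r0:8,r1:8,r2:Add1,r3:7
c2: issue SUB r0<-Add2 | r0:Add2,r1:8,r2:Add1,r3:7
c3: CDB Add1=-2; issue SUB r2<-Add1 | r0:Add2,r1:8,r2:Add1,r3:7
c4: stall | r0:Add2,r1:8,r2:Add1,r3:7
c5: CDB Add1=1; issue ADD r1<-Add1 | r0:Add2,r1:Add1,r2:1,r3:7
c6: CDB Add2=10; issue SUB r2<-Add2 | r0:10,r1:Add1,r2:Add2,r3:7
c7: CDB Add1=2; issue ADD r3<-Add1 | r0:10,r1:2,r2:Add2,r3:Add1
c8: - | r0:10,r1:2,r2:Add2,r3:Add1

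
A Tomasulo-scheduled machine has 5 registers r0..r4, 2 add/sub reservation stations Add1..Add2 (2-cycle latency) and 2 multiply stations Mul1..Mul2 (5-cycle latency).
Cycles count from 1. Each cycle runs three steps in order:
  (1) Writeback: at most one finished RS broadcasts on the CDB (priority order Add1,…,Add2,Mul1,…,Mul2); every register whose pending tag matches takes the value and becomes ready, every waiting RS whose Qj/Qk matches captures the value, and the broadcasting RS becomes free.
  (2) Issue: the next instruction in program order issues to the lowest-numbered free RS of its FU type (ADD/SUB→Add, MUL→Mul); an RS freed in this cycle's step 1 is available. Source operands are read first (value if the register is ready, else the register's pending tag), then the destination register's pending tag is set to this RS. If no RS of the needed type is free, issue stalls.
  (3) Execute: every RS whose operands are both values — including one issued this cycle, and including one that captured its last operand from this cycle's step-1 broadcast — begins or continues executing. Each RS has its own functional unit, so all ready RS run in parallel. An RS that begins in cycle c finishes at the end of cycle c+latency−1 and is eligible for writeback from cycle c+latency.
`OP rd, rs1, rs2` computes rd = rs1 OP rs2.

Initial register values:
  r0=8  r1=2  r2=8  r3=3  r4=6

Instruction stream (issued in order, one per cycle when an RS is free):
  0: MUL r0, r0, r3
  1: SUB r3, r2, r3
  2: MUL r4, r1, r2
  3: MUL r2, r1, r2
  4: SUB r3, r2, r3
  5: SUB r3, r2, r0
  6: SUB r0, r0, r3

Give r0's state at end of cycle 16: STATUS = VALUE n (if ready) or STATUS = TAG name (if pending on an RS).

STATUS = VALUE 32

c1: issue MUL r0<-Mul1 | r0:Mul1,r1:2,r2:8,r3:3,r4:6
c2: issue SUB r3<-Add1 | r0:Mul1,r1:2,r2:8,r3:Add1,r4:6
c3: issue MUL r4<-Mul2 | r0:Mul1,r1:2,r2:8,r3:Add1,r4:Mul2
c4: CDB Add1=5; stall | r0:Mul1,r1:2,r2:8,r3:5,r4:Mul2
c5: stall | r0:Mul1,r1:2,r2:8,r3:5,r4:Mul2
c6: CDB Mul1=24; issue MUL r2<-Mul1 | r0:24,r1:2,r2:Mul1,r3:5,r4:Mul2
c7: issue SUB r3<-Add1 | r0:24,r1:2,r2:Mul1,r3:Add1,r4:Mul2
c8: CDB Mul2=16; issue SUB r3<-Add2 | r0:24,r1:2,r2:Mul1,r3:Add2,r4:16
c9: stall | r0:24,r1:2,r2:Mul1,r3:Add2,r4:16
c10: stall | r0:24,r1:2,r2:Mul1,r3:Add2,r4:16
c11: CDB Mul1=16; stall | r0:24,r1:2,r2:16,r3:Add2,r4:16
c12: stall | r0:24,r1:2,r2:16,r3:Add2,r4:16
c13: CDB Add1=11; issue SUB r0<-Add1 | r0:Add1,r1:2,r2:16,r3:Add2,r4:16
c14: CDB Add2=-8 | r0:Add1,r1:2,r2:16,r3:-8,r4:16
c15: - | r0:Add1,r1:2,r2:16,r3:-8,r4:16
c16: CDB Add1=32 | r0:32,r1:2,r2:16,r3:-8,r4:16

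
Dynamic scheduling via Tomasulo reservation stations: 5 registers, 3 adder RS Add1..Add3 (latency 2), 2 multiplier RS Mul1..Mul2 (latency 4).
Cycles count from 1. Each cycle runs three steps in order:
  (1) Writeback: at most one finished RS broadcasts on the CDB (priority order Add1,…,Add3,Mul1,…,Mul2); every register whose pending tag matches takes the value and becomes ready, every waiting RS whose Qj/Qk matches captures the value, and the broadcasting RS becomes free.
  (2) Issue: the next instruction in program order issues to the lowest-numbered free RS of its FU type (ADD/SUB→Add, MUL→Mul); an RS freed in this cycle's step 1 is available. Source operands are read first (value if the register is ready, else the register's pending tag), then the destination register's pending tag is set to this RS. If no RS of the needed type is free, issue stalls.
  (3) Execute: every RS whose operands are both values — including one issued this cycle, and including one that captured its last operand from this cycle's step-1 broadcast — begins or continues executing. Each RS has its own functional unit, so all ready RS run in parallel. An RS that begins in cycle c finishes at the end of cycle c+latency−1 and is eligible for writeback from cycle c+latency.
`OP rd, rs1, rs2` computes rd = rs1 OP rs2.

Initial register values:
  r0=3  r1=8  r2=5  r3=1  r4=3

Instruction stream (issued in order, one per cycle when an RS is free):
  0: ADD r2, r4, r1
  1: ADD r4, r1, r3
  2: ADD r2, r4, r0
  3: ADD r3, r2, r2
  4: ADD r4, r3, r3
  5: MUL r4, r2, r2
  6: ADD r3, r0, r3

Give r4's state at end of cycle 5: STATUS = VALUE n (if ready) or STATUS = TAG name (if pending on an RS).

c1: issue ADD r2<-Add1 | r0:3,r1:8,r2:Add1,r3:1,r4:3
c2: issue ADD r4<-Add2 | r0:3,r1:8,r2:Add1,r3:1,r4:Add2
c3: CDB Add1=11; issue ADD r2<-Add1 | r0:3,r1:8,r2:Add1,r3:1,r4:Add2
c4: CDB Add2=9; issue ADD r3<-Add2 | r0:3,r1:8,r2:Add1,r3:Add2,r4:9
c5: issue ADD r4<-Add3 | r0:3,r1:8,r2:Add1,r3:Add2,r4:Add3

STATUS = TAG Add3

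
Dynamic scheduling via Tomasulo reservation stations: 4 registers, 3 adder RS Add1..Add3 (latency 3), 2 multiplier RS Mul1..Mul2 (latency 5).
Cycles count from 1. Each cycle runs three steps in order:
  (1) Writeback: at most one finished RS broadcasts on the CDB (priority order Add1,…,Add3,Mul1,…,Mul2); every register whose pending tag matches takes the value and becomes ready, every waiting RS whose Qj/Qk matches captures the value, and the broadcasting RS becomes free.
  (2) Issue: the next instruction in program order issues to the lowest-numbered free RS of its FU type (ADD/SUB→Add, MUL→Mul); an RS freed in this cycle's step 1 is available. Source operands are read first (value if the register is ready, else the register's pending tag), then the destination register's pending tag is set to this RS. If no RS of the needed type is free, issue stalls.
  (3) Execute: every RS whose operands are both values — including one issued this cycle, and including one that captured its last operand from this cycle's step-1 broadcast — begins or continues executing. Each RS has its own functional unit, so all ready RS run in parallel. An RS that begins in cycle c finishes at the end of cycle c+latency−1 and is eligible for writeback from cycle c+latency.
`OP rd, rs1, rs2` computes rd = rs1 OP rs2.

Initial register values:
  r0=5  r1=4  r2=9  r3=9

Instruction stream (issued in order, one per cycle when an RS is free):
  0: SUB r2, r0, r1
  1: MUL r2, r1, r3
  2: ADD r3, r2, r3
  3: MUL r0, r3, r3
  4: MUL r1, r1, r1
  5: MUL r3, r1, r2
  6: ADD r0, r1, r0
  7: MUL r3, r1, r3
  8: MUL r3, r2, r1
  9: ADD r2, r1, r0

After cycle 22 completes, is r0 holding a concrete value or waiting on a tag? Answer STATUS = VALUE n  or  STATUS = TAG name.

STATUS = VALUE 2041

c1: issue SUB r2<-Add1 | r0:5,r1:4,r2:Add1,r3:9
c2: issue MUL r2<-Mul1 | r0:5,r1:4,r2:Mul1,r3:9
c3: issue ADD r3<-Add2 | r0:5,r1:4,r2:Mul1,r3:Add2
c4: CDB Add1=1; issue MUL r0<-Mul2 | r0:Mul2,r1:4,r2:Mul1,r3:Add2
c5: stall | r0:Mul2,r1:4,r2:Mul1,r3:Add2
c6: stall | r0:Mul2,r1:4,r2:Mul1,r3:Add2
c7: CDB Mul1=36; issue MUL r1<-Mul1 | r0:Mul2,r1:Mul1,r2:36,r3:Add2
c8: stall | r0:Mul2,r1:Mul1,r2:36,r3:Add2
c9: stall | r0:Mul2,r1:Mul1,r2:36,r3:Add2
c10: CDB Add2=45; stall | r0:Mul2,r1:Mul1,r2:36,r3:45
c11: stall | r0:Mul2,r1:Mul1,r2:36,r3:45
c12: CDB Mul1=16; issue MUL r3<-Mul1 | r0:Mul2,r1:16,r2:36,r3:Mul1
c13: issue ADD r0<-Add1 | r0:Add1,r1:16,r2:36,r3:Mul1
c14: stall | r0:Add1,r1:16,r2:36,r3:Mul1
c15: CDB Mul2=2025; issue MUL r3<-Mul2 | r0:Add1,r1:16,r2:36,r3:Mul2
c16: stall | r0:Add1,r1:16,r2:36,r3:Mul2
c17: CDB Mul1=576; issue MUL r3<-Mul1 | r0:Add1,r1:16,r2:36,r3:Mul1
c18: CDB Add1=2041; issue ADD r2<-Add1 | r0:2041,r1:16,r2:Add1,r3:Mul1
c19: - | r0:2041,r1:16,r2:Add1,r3:Mul1
c20: - | r0:2041,r1:16,r2:Add1,r3:Mul1
c21: CDB Add1=2057 | r0:2041,r1:16,r2:2057,r3:Mul1
c22: CDB Mul1=576 | r0:2041,r1:16,r2:2057,r3:576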